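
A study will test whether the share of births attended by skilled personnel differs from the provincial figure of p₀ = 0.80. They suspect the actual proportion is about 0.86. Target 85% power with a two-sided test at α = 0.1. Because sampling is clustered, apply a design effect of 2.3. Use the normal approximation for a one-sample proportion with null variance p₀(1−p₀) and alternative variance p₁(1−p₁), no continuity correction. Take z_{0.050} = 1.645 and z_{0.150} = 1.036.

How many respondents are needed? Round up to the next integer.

n = 662

n = [z_{α/2}·√(p₀q₀) + z_β·√(p₁q₁)]² / (p₁ − p₀)²
  = [1.645·√(0.80·0.20) + 1.036·√(0.86·0.14)]² / (0.06)²
  = [1.645·0.4000 + 1.036·0.3470]² / 0.0036
  = [1.0175]² / 0.0036
  = 287.57
Design effect: 2.3 × 287.57 = 661.42.
Round up → n = 662.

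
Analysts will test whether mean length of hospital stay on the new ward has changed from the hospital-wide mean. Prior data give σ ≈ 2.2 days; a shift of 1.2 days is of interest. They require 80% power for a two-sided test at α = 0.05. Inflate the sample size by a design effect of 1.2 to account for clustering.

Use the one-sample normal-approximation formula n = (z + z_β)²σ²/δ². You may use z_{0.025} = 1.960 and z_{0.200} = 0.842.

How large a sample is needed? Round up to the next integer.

n = (z_{α/2} + z_β)² · σ² / δ²
  = (1.960 + 0.842)² · 2.2² / 1.2²
  = 7.8512 · 4.84 / 1.44
  = 26.39
Design effect: 1.2 × 26.39 = 31.67.
Round up → n = 32.

n = 32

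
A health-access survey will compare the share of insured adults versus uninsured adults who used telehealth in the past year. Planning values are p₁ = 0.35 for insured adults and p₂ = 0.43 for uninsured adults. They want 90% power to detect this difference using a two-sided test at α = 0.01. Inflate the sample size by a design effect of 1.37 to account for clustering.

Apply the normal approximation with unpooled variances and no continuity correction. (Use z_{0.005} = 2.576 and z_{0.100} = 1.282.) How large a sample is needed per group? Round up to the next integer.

n = (z_{α/2} + z_β)² · [p₁(1−p₁) + p₂(1−p₂)] / (p₁ − p₂)²
  = (2.576 + 1.282)² · (0.35·0.65 + 0.43·0.57) / (-0.08)²
  = (3.858)² · (0.2275 + 0.2451) / 0.0064
  = 14.8842 · 0.4726 / 0.0064
  = 1099.10
Design effect: 1.37 × 1099.10 = 1505.77.
Round up → n = 1506 per group.

n = 1506 per group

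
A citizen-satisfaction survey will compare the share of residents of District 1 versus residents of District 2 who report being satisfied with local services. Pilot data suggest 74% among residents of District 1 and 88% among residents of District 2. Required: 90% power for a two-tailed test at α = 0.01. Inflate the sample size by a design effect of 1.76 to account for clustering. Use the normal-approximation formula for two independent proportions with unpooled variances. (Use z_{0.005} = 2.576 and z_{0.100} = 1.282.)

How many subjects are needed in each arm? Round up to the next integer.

n = 399 per group

n = (z_{α/2} + z_β)² · [p₁(1−p₁) + p₂(1−p₂)] / (p₁ − p₂)²
  = (2.576 + 1.282)² · (0.74·0.26 + 0.88·0.12) / (-0.14)²
  = (3.858)² · (0.1924 + 0.1056) / 0.0196
  = 14.8842 · 0.2980 / 0.0196
  = 226.30
Design effect: 1.76 × 226.30 = 398.29.
Round up → n = 399 per group.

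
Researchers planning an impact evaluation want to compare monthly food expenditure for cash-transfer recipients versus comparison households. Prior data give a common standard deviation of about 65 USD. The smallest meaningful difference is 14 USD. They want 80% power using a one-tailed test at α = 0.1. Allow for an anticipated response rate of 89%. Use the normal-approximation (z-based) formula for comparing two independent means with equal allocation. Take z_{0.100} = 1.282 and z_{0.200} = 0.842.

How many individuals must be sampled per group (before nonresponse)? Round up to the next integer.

n = 219 per group

n = (z_α + z_β)² · (σ₁² + σ₂²) / δ²
  = (1.282 + 0.842)² · (2·65² = 8450) / 14²
  = 4.5114 · 8450 / 196
  = 194.50
Adjust for 89% response: 194.50 / 0.89 = 218.53.
Round up → n = 219 per group.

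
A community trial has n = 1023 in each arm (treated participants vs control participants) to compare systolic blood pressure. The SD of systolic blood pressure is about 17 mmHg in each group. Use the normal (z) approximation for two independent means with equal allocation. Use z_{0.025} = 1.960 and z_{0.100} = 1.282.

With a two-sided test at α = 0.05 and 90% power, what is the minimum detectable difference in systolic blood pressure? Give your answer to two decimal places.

δ = (z_{α/2} + z_β) · √((σ₁²+σ₂²)/n)
  = (1.960 + 1.282) · √(578/1023)
  = 3.242 · √0.565
  = 3.242 · 0.7517
  = 2.4369

Minimum detectable difference ≈ 2.44 mmHg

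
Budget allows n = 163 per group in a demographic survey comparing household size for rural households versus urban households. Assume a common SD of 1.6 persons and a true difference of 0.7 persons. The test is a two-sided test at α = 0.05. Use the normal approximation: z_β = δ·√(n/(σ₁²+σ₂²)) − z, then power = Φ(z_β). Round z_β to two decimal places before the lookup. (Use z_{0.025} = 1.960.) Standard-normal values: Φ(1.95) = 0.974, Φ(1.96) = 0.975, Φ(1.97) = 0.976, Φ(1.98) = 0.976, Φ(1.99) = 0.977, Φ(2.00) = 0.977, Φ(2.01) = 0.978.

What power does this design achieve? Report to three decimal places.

z_β = δ·√(n/(σ₁²+σ₂²)) − z_{α/2}
    = 0.7 · √(163/5.12) − 1.960
    = 0.7 · 5.64233 − 1.960
    = 3.9496 − 1.960 = 1.9896 → 1.99
Power = Φ(1.99) = 0.977.

Power ≈ 0.977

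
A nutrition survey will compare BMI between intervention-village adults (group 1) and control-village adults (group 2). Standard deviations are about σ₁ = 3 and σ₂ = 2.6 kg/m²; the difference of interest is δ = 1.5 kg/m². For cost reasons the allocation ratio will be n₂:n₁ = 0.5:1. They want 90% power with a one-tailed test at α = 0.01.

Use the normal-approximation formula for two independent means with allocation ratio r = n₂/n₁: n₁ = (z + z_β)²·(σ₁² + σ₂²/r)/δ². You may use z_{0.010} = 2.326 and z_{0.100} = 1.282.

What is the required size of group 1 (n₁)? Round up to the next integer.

n₁ = 131

n₁ = (z_α + z_β)² · (σ₁² + σ₂²/r) / δ²
   = (2.326 + 1.282)² · (3² + 2.6²/0.5) / 1.5²
   = 13.0177 · (9 + 13.52) / 2.25
   = 13.0177 · 22.52 / 2.25
   = 130.29
Round up → n₁ = 131; n₂ = r·n₁ = 0.5 × 131 = 66.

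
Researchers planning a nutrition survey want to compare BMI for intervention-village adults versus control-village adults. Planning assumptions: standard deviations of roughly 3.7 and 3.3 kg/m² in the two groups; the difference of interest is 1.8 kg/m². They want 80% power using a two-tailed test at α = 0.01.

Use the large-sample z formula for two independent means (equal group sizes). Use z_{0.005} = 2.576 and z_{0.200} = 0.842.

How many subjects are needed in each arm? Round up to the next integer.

n = (z_{α/2} + z_β)² · (σ₁² + σ₂²) / δ²
  = (2.576 + 0.842)² · (3.7² + 3.3² = 24.58) / 1.8²
  = 11.6827 · 24.58 / 3.24
  = 88.63
Round up → n = 89 per group.

n = 89 per group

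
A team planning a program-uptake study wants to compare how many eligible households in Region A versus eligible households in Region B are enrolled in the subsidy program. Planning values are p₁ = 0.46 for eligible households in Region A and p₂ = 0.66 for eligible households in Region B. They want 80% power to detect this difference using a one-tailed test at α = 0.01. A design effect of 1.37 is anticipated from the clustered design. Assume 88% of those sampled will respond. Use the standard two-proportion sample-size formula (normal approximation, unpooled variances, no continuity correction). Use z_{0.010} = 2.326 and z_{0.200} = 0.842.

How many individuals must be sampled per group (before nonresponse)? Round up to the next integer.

n = 185 per group

n = (z_α + z_β)² · [p₁(1−p₁) + p₂(1−p₂)] / (p₁ − p₂)²
  = (2.326 + 0.842)² · (0.46·0.54 + 0.66·0.34) / (-0.20)²
  = (3.168)² · (0.2484 + 0.2244) / 0.0400
  = 10.0362 · 0.4728 / 0.0400
  = 118.63
Design effect: 1.37 × 118.63 = 162.52.
Adjust for 88% response: 162.52 / 0.88 = 184.68.
Round up → n = 185 per group.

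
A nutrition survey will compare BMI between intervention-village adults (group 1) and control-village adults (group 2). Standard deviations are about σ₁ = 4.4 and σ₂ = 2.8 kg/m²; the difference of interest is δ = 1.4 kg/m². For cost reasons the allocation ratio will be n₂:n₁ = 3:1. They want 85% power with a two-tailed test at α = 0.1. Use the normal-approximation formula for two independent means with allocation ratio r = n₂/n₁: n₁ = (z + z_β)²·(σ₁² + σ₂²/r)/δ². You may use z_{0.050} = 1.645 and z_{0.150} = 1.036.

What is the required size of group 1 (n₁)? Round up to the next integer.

n₁ = (z_{α/2} + z_β)² · (σ₁² + σ₂²/r) / δ²
   = (1.645 + 1.036)² · (4.4² + 2.8²/3) / 1.4²
   = 7.1878 · (19.36 + 2.6133) / 1.96
   = 7.1878 · 21.9733 / 1.96
   = 80.58
Round up → n₁ = 81; n₂ = r·n₁ = 3 × 81 = 243.

n₁ = 81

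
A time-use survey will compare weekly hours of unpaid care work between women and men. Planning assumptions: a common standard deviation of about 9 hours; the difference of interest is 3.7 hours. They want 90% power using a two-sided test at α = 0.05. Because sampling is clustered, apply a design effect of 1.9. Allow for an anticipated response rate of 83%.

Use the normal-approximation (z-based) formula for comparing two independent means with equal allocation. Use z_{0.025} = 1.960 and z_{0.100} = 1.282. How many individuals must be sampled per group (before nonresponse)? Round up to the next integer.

n = 285 per group

n = (z_{α/2} + z_β)² · (σ₁² + σ₂²) / δ²
  = (1.960 + 1.282)² · (2·9² = 162) / 3.7²
  = 10.5106 · 162 / 13.69
  = 124.38
Design effect: 1.9 × 124.38 = 236.31.
Adjust for 83% response: 236.31 / 0.83 = 284.72.
Round up → n = 285 per group.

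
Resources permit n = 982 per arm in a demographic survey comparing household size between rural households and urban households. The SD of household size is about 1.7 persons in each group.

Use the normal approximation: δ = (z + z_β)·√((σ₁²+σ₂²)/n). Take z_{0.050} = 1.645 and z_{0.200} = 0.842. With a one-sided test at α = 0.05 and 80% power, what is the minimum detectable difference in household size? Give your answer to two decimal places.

δ = (z_α + z_β) · √((σ₁²+σ₂²)/n)
  = (1.645 + 0.842) · √(5.78/982)
  = 2.487 · √0.00589
  = 2.487 · 0.0767
  = 0.1908

Minimum detectable difference ≈ 0.19 persons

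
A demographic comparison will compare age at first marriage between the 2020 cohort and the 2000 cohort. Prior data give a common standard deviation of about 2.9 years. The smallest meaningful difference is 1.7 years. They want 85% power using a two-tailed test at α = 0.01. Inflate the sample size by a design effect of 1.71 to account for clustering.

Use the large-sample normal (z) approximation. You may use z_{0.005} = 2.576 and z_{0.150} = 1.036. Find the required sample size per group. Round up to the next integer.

n = 130 per group

n = (z_{α/2} + z_β)² · (σ₁² + σ₂²) / δ²
  = (2.576 + 1.036)² · (2·2.9² = 16.82) / 1.7²
  = 13.0465 · 16.82 / 2.89
  = 75.93
Design effect: 1.71 × 75.93 = 129.84.
Round up → n = 130 per group.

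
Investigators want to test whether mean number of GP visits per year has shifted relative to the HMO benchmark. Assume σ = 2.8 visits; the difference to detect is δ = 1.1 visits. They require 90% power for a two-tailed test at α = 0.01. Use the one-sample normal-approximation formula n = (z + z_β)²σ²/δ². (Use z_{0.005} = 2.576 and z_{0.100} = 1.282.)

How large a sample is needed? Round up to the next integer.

n = (z_{α/2} + z_β)² · σ² / δ²
  = (2.576 + 1.282)² · 2.8² / 1.1²
  = 14.8842 · 7.84 / 1.21
  = 96.44
Round up → n = 97.

n = 97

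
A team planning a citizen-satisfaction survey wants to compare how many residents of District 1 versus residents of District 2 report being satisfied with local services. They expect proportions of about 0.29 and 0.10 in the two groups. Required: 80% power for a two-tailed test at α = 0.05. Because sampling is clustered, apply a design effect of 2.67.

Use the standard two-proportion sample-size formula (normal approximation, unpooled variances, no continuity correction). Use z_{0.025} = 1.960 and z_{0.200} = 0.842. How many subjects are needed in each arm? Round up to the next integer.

n = 172 per group

n = (z_{α/2} + z_β)² · [p₁(1−p₁) + p₂(1−p₂)] / (p₁ − p₂)²
  = (1.960 + 0.842)² · (0.29·0.71 + 0.10·0.90) / (0.19)²
  = (2.802)² · (0.2059 + 0.0900) / 0.0361
  = 7.8512 · 0.2959 / 0.0361
  = 64.35
Design effect: 2.67 × 64.35 = 171.82.
Round up → n = 172 per group.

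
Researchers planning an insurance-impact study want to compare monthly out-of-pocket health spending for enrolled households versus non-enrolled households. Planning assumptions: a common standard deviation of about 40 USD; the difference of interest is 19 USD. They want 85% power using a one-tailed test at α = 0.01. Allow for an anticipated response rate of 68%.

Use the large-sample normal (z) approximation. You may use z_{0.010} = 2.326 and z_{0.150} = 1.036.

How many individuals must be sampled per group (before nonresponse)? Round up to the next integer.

n = (z_α + z_β)² · (σ₁² + σ₂²) / δ²
  = (2.326 + 1.036)² · (2·40² = 3200) / 19²
  = 11.3030 · 3200 / 361
  = 100.19
Adjust for 68% response: 100.19 / 0.68 = 147.34.
Round up → n = 148 per group.

n = 148 per group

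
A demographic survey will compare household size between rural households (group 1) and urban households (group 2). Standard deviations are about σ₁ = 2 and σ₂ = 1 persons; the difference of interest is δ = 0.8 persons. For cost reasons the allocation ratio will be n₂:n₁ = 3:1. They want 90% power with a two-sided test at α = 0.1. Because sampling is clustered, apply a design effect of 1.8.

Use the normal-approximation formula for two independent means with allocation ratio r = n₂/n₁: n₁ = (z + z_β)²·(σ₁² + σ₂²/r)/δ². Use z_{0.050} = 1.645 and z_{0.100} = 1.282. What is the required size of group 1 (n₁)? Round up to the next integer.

n₁ = 105

n₁ = (z_{α/2} + z_β)² · (σ₁² + σ₂²/r) / δ²
   = (1.645 + 1.282)² · (2² + 1²/3) / 0.8²
   = 8.5673 · (4 + 0.33333) / 0.64
   = 8.5673 · 4.3333 / 0.64
   = 58.01
Design effect: 1.8 × 58.01 = 104.41.
Round up → n₁ = 105; n₂ = r·n₁ = 3 × 105 = 315.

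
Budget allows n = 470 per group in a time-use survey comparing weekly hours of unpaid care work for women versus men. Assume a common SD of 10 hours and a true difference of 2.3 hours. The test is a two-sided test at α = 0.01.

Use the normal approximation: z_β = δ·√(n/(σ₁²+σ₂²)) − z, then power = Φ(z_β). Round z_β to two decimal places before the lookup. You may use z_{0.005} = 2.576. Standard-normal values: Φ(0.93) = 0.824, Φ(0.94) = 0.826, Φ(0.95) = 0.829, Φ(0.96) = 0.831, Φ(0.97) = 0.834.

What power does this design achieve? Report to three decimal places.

z_β = δ·√(n/(σ₁²+σ₂²)) − z_{α/2}
    = 2.3 · √(470/200) − 2.576
    = 2.3 · 1.53297 − 2.576
    = 3.5258 − 2.576 = 0.9498 → 0.95
Power = Φ(0.95) = 0.829.

Power ≈ 0.829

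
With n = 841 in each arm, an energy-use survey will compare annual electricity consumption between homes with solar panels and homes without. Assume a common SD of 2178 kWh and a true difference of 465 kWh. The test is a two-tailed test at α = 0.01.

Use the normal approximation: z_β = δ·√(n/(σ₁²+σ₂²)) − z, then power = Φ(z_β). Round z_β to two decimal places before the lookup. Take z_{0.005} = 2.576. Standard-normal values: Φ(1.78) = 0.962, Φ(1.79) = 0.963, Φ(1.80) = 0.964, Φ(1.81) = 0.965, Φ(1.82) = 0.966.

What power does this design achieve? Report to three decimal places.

Power ≈ 0.964

z_β = δ·√(n/(σ₁²+σ₂²)) − z_{α/2}
    = 465 · √(841/9487368) − 2.576
    = 465 · 0.00942 − 2.576
    = 4.3780 − 2.576 = 1.8020 → 1.80
Power = Φ(1.80) = 0.964.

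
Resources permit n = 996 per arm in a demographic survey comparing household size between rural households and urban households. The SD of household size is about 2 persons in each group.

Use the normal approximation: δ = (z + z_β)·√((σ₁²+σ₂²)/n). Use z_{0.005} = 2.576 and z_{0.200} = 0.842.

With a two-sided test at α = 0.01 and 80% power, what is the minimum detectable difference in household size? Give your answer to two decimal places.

Minimum detectable difference ≈ 0.31 persons

δ = (z_{α/2} + z_β) · √((σ₁²+σ₂²)/n)
  = (2.576 + 0.842) · √(8/996)
  = 3.418 · √0.00803
  = 3.418 · 0.0896
  = 0.3063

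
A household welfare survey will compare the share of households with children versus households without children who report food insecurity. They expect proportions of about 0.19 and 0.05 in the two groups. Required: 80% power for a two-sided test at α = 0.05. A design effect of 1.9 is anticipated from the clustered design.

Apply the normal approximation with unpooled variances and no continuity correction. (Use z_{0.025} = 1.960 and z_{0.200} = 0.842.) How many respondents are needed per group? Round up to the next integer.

n = 154 per group

n = (z_{α/2} + z_β)² · [p₁(1−p₁) + p₂(1−p₂)] / (p₁ − p₂)²
  = (1.960 + 0.842)² · (0.19·0.81 + 0.05·0.95) / (0.14)²
  = (2.802)² · (0.1539 + 0.0475) / 0.0196
  = 7.8512 · 0.2014 / 0.0196
  = 80.68
Design effect: 1.9 × 80.68 = 153.28.
Round up → n = 154 per group.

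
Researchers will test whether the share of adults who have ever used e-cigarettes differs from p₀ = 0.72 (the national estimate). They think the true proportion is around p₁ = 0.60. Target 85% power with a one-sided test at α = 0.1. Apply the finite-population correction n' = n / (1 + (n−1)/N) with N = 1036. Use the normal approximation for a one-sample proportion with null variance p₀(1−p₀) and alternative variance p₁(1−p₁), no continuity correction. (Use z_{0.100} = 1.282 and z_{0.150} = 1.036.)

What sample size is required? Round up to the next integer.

n = [z_α·√(p₀q₀) + z_β·√(p₁q₁)]² / (p₁ − p₀)²
  = [1.282·√(0.72·0.28) + 1.036·√(0.60·0.40)]² / (-0.12)²
  = [1.282·0.4490 + 1.036·0.4899]² / 0.0144
  = [1.0832]² / 0.0144
  = 81.47
Finite-population correction (N = 1036): 81.47 / (1 + (81.47 − 1)/1036) = 75.60.
Round up → n = 76.

n = 76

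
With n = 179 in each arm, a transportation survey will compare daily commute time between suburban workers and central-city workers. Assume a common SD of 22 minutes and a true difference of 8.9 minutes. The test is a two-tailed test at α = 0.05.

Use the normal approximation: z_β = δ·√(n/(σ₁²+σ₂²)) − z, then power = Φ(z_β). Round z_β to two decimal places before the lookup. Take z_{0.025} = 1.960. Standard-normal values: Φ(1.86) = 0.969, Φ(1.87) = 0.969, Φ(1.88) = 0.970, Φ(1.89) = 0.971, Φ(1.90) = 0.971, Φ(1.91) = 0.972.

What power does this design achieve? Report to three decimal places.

z_β = δ·√(n/(σ₁²+σ₂²)) − z_{α/2}
    = 8.9 · √(179/968) − 1.960
    = 8.9 · 0.43002 − 1.960
    = 3.8272 − 1.960 = 1.8672 → 1.87
Power = Φ(1.87) = 0.969.

Power ≈ 0.969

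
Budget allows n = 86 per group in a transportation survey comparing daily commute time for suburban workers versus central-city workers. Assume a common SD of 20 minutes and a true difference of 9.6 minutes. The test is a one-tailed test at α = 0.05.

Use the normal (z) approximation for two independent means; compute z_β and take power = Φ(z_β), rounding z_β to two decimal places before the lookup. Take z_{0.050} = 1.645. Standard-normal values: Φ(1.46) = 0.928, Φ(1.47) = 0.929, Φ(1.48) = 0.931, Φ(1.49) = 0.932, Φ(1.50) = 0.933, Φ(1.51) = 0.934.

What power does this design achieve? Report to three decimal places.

z_β = δ·√(n/(σ₁²+σ₂²)) − z_α
    = 9.6 · √(86/800) − 1.645
    = 9.6 · 0.32787 − 1.645
    = 3.1476 − 1.645 = 1.5026 → 1.50
Power = Φ(1.50) = 0.933.

Power ≈ 0.933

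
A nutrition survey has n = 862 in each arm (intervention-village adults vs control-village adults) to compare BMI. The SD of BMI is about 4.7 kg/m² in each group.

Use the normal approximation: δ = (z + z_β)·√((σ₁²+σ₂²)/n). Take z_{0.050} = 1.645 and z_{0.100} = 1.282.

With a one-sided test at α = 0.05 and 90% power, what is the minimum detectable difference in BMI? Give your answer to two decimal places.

δ = (z_α + z_β) · √((σ₁²+σ₂²)/n)
  = (1.645 + 1.282) · √(44.18/862)
  = 2.927 · √0.05125
  = 2.927 · 0.2264
  = 0.6626

Minimum detectable difference ≈ 0.66 kg/m²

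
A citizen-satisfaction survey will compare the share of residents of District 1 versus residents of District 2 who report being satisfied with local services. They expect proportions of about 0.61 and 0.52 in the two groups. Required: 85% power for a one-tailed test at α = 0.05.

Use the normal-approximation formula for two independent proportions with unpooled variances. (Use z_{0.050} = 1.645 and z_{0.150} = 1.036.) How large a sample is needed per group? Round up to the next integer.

n = 433 per group

n = (z_α + z_β)² · [p₁(1−p₁) + p₂(1−p₂)] / (p₁ − p₂)²
  = (1.645 + 1.036)² · (0.61·0.39 + 0.52·0.48) / (0.09)²
  = (2.681)² · (0.2379 + 0.2496) / 0.0081
  = 7.1878 · 0.4875 / 0.0081
  = 432.60
Round up → n = 433 per group.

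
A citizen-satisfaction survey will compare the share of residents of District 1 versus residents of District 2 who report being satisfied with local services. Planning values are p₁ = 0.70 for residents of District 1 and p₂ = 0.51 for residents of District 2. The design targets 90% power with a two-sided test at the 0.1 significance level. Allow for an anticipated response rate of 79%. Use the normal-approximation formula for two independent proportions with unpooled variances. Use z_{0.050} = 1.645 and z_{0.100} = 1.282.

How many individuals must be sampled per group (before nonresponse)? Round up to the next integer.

n = 139 per group

n = (z_{α/2} + z_β)² · [p₁(1−p₁) + p₂(1−p₂)] / (p₁ − p₂)²
  = (1.645 + 1.282)² · (0.70·0.30 + 0.51·0.49) / (0.19)²
  = (2.927)² · (0.2100 + 0.2499) / 0.0361
  = 8.5673 · 0.4599 / 0.0361
  = 109.14
Adjust for 79% response: 109.14 / 0.79 = 138.16.
Round up → n = 139 per group.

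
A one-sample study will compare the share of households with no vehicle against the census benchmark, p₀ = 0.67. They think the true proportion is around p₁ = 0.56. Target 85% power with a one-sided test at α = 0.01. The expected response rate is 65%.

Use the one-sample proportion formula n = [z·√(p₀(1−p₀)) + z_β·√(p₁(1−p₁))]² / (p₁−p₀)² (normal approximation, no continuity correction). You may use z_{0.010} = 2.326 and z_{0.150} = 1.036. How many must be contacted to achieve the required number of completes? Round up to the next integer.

n = 329

n = [z_α·√(p₀q₀) + z_β·√(p₁q₁)]² / (p₁ − p₀)²
  = [2.326·√(0.67·0.33) + 1.036·√(0.56·0.44)]² / (-0.11)²
  = [2.326·0.4702 + 1.036·0.4964]² / 0.0121
  = [1.6080]² / 0.0121
  = 213.68
Adjust for 65% response: 213.68 / 0.65 = 328.74.
Round up → n = 329.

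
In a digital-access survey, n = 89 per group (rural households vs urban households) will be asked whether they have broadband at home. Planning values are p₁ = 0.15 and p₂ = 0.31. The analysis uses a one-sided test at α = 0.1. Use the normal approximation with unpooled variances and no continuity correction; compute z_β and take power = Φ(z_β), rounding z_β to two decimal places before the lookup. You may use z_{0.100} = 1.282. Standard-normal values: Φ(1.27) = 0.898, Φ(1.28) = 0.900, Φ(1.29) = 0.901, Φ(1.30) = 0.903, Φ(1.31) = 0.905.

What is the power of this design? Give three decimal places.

Power ≈ 0.903

z_β = |p₁−p₂|·√(n/[p₁q₁+p₂q₂]) − z_α
    = 0.16 · √(89/0.3414) − 1.282
    = 0.16 · 16.1459 − 1.282
    = 2.5833 − 1.282 = 1.3013 → 1.30
Power = Φ(1.30) = 0.903.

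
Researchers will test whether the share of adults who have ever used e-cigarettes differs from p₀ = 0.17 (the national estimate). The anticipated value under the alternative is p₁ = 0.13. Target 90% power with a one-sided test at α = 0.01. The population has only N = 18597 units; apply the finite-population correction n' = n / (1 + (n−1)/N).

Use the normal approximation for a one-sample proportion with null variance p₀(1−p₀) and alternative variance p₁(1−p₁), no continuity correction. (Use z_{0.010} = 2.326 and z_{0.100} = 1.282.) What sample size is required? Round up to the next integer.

n = [z_α·√(p₀q₀) + z_β·√(p₁q₁)]² / (p₁ − p₀)²
  = [2.326·√(0.17·0.83) + 1.282·√(0.13·0.87)]² / (-0.04)²
  = [2.326·0.3756 + 1.282·0.3363]² / 0.0016
  = [1.3049]² / 0.0016
  = 1064.17
Finite-population correction (N = 18597): 1064.17 / (1 + (1064.17 − 1)/18597) = 1006.62.
Round up → n = 1007.

n = 1007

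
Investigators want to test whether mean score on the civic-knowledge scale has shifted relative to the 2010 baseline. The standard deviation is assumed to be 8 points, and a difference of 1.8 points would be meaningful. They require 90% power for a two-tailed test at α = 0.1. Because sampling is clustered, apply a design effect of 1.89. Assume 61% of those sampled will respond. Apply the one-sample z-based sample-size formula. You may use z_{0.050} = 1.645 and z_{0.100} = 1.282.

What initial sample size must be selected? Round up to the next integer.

n = 525

n = (z_{α/2} + z_β)² · σ² / δ²
  = (1.645 + 1.282)² · 8² / 1.8²
  = 8.5673 · 64 / 3.24
  = 169.23
Design effect: 1.89 × 169.23 = 319.85.
Adjust for 61% response: 319.85 / 0.61 = 524.34.
Round up → n = 525.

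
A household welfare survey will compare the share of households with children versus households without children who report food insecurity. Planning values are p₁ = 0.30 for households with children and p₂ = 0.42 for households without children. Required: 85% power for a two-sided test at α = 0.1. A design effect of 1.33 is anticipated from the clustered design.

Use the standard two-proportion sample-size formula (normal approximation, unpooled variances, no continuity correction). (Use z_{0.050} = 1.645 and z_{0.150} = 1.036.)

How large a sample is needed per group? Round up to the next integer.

n = (z_{α/2} + z_β)² · [p₁(1−p₁) + p₂(1−p₂)] / (p₁ − p₂)²
  = (1.645 + 1.036)² · (0.30·0.70 + 0.42·0.58) / (-0.12)²
  = (2.681)² · (0.2100 + 0.2436) / 0.0144
  = 7.1878 · 0.4536 / 0.0144
  = 226.41
Design effect: 1.33 × 226.41 = 301.13.
Round up → n = 302 per group.

n = 302 per group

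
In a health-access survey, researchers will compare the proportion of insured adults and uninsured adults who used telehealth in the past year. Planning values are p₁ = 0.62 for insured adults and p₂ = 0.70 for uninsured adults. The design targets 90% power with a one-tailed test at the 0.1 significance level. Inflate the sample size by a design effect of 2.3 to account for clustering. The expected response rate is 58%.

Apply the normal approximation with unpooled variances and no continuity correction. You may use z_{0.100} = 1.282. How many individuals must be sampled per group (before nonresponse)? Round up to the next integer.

n = 1816 per group

n = (z_α + z_β)² · [p₁(1−p₁) + p₂(1−p₂)] / (p₁ − p₂)²
  = (1.282 + 1.282)² · (0.62·0.38 + 0.70·0.30) / (-0.08)²
  = (2.564)² · (0.2356 + 0.2100) / 0.0064
  = 6.5741 · 0.4456 / 0.0064
  = 457.72
Design effect: 2.3 × 457.72 = 1052.76.
Adjust for 58% response: 1052.76 / 0.58 = 1815.10.
Round up → n = 1816 per group.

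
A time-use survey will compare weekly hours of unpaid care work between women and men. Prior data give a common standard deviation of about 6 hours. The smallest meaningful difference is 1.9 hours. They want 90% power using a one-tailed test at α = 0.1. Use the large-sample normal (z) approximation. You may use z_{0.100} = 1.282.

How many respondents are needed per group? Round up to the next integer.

n = 132 per group

n = (z_α + z_β)² · (σ₁² + σ₂²) / δ²
  = (1.282 + 1.282)² · (2·6² = 72) / 1.9²
  = 6.5741 · 72 / 3.61
  = 131.12
Round up → n = 132 per group.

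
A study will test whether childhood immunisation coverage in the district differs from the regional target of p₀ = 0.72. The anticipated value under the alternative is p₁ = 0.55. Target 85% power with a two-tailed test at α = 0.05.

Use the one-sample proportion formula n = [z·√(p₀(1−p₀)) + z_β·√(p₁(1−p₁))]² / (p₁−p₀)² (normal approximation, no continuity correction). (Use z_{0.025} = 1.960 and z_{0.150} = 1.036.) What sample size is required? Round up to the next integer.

n = 68

n = [z_{α/2}·√(p₀q₀) + z_β·√(p₁q₁)]² / (p₁ − p₀)²
  = [1.960·√(0.72·0.28) + 1.036·√(0.55·0.45)]² / (-0.17)²
  = [1.960·0.4490 + 1.036·0.4975]² / 0.0289
  = [1.3954]² / 0.0289
  = 67.38
Round up → n = 68.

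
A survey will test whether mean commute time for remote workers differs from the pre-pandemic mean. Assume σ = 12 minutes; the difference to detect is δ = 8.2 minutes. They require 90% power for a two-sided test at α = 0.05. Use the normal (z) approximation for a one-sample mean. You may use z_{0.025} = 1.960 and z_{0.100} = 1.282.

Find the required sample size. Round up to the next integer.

n = (z_{α/2} + z_β)² · σ² / δ²
  = (1.960 + 1.282)² · 12² / 8.2²
  = 10.5106 · 144 / 67.24
  = 22.51
Round up → n = 23.

n = 23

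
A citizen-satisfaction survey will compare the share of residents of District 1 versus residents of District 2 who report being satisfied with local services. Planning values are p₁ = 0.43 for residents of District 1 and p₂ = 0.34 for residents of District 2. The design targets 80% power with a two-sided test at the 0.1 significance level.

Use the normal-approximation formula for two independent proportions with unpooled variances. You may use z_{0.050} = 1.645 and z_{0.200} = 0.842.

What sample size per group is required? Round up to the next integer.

n = 359 per group

n = (z_{α/2} + z_β)² · [p₁(1−p₁) + p₂(1−p₂)] / (p₁ − p₂)²
  = (1.645 + 0.842)² · (0.43·0.57 + 0.34·0.66) / (0.09)²
  = (2.487)² · (0.2451 + 0.2244) / 0.0081
  = 6.1852 · 0.4695 / 0.0081
  = 358.51
Round up → n = 359 per group.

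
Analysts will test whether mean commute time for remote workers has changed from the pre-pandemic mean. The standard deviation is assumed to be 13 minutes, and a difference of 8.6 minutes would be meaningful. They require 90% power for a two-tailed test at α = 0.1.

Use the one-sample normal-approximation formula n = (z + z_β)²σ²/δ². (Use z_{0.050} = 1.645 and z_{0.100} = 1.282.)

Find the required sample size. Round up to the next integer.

n = 20

n = (z_{α/2} + z_β)² · σ² / δ²
  = (1.645 + 1.282)² · 13² / 8.6²
  = 8.5673 · 169 / 73.96
  = 19.58
Round up → n = 20.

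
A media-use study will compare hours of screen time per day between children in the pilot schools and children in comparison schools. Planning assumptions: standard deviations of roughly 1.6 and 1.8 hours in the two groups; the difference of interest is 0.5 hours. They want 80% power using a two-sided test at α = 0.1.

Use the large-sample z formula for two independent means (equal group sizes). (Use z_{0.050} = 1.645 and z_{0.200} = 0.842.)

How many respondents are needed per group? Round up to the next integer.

n = 144 per group

n = (z_{α/2} + z_β)² · (σ₁² + σ₂²) / δ²
  = (1.645 + 0.842)² · (1.6² + 1.8² = 5.8) / 0.5²
  = 6.1852 · 5.8 / 0.25
  = 143.50
Round up → n = 144 per group.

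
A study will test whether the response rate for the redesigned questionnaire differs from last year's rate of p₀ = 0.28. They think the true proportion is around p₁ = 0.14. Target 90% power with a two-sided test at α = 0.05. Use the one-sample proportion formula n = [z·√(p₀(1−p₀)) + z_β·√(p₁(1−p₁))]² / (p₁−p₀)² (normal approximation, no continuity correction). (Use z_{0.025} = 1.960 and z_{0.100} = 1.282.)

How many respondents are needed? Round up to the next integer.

n = [z_{α/2}·√(p₀q₀) + z_β·√(p₁q₁)]² / (p₁ − p₀)²
  = [1.960·√(0.28·0.72) + 1.282·√(0.14·0.86)]² / (-0.14)²
  = [1.960·0.4490 + 1.282·0.3470]² / 0.0196
  = [1.3249]² / 0.0196
  = 89.56
Round up → n = 90.

n = 90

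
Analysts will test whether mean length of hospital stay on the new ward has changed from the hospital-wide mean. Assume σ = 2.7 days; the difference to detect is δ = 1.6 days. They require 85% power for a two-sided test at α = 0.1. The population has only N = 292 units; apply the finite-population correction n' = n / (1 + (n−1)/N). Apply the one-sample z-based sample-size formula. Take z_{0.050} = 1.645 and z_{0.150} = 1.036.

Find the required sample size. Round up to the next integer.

n = (z_{α/2} + z_β)² · σ² / δ²
  = (1.645 + 1.036)² · 2.7² / 1.6²
  = 7.1878 · 7.29 / 2.56
  = 20.47
Finite-population correction (N = 292): 20.47 / (1 + (20.47 − 1)/292) = 19.19.
Round up → n = 20.

n = 20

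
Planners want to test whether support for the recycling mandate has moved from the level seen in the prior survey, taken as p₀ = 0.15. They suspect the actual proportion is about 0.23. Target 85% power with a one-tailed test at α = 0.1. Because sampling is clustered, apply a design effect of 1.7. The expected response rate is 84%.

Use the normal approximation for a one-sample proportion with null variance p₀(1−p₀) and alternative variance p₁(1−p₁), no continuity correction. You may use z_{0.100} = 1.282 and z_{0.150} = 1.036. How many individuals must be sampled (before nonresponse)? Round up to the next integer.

n = 253

n = [z_α·√(p₀q₀) + z_β·√(p₁q₁)]² / (p₁ − p₀)²
  = [1.282·√(0.15·0.85) + 1.036·√(0.23·0.77)]² / (0.08)²
  = [1.282·0.3571 + 1.036·0.4208]² / 0.0064
  = [0.8937]² / 0.0064
  = 124.81
Design effect: 1.7 × 124.81 = 212.18.
Adjust for 84% response: 212.18 / 0.84 = 252.59.
Round up → n = 253.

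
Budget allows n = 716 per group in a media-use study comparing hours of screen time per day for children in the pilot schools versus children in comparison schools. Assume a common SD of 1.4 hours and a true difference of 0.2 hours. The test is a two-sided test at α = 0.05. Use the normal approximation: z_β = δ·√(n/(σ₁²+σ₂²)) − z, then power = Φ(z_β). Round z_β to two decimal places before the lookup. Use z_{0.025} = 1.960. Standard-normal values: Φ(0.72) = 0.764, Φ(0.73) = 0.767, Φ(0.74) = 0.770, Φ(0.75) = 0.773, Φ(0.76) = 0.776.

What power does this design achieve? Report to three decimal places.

z_β = δ·√(n/(σ₁²+σ₂²)) − z_{α/2}
    = 0.2 · √(716/3.92) − 1.960
    = 0.2 · 13.51492 − 1.960
    = 2.7030 − 1.960 = 0.7430 → 0.74
Power = Φ(0.74) = 0.770.

Power ≈ 0.770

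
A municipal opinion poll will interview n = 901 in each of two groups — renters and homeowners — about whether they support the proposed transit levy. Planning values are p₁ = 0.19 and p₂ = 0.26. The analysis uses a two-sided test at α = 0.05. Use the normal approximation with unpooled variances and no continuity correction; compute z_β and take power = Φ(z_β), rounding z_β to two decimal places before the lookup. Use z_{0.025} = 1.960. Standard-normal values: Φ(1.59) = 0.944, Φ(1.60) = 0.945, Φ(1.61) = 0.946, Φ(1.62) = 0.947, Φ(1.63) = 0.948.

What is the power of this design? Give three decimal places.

Power ≈ 0.946

z_β = |p₁−p₂|·√(n/[p₁q₁+p₂q₂]) − z_{α/2}
    = 0.07 · √(901/0.3463) − 1.960
    = 0.07 · 51.0077 − 1.960
    = 3.5705 − 1.960 = 1.6105 → 1.61
Power = Φ(1.61) = 0.946.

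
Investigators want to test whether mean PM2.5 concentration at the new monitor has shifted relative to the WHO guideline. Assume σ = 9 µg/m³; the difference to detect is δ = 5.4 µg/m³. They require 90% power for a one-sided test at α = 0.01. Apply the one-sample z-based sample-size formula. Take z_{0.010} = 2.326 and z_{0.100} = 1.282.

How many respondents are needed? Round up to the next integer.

n = (z_α + z_β)² · σ² / δ²
  = (2.326 + 1.282)² · 9² / 5.4²
  = 13.0177 · 81 / 29.16
  = 36.16
Round up → n = 37.

n = 37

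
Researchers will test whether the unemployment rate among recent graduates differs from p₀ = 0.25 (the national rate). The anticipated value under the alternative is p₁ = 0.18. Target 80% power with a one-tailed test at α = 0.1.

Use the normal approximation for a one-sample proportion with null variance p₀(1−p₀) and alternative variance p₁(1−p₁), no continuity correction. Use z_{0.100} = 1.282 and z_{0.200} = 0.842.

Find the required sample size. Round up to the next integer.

n = 158

n = [z_α·√(p₀q₀) + z_β·√(p₁q₁)]² / (p₁ − p₀)²
  = [1.282·√(0.25·0.75) + 0.842·√(0.18·0.82)]² / (-0.07)²
  = [1.282·0.4330 + 0.842·0.3842]² / 0.0049
  = [0.8786]² / 0.0049
  = 157.54
Round up → n = 158.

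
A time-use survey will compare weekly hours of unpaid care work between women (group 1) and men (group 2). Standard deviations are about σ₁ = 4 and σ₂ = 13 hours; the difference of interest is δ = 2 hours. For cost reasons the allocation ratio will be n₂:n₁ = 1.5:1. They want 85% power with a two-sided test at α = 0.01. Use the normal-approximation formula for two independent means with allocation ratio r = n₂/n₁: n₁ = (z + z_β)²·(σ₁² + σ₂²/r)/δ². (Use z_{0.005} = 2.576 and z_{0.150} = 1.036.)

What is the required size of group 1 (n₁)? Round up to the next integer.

n₁ = (z_{α/2} + z_β)² · (σ₁² + σ₂²/r) / δ²
   = (2.576 + 1.036)² · (4² + 13²/1.5) / 2²
   = 13.0465 · (16 + 112.6667) / 4
   = 13.0465 · 128.6667 / 4
   = 419.66
Round up → n₁ = 420; n₂ = r·n₁ = 1.5 × 420 = 630.

n₁ = 420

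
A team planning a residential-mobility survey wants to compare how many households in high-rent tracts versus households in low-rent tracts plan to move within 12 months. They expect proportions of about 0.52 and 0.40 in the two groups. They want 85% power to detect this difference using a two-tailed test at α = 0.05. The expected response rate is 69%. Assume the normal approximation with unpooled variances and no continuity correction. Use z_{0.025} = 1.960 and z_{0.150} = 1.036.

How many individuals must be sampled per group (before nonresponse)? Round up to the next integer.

n = 443 per group

n = (z_{α/2} + z_β)² · [p₁(1−p₁) + p₂(1−p₂)] / (p₁ − p₂)²
  = (1.960 + 1.036)² · (0.52·0.48 + 0.40·0.60) / (0.12)²
  = (2.996)² · (0.2496 + 0.2400) / 0.0144
  = 8.9760 · 0.4896 / 0.0144
  = 305.18
Adjust for 69% response: 305.18 / 0.69 = 442.30.
Round up → n = 443 per group.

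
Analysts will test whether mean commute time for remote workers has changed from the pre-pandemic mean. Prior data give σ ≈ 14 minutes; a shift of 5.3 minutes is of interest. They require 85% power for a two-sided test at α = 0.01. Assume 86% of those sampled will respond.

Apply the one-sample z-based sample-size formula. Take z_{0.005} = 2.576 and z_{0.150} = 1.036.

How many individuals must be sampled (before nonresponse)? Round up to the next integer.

n = (z_{α/2} + z_β)² · σ² / δ²
  = (2.576 + 1.036)² · 14² / 5.3²
  = 13.0465 · 196 / 28.09
  = 91.03
Adjust for 86% response: 91.03 / 0.86 = 105.85.
Round up → n = 106.

n = 106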